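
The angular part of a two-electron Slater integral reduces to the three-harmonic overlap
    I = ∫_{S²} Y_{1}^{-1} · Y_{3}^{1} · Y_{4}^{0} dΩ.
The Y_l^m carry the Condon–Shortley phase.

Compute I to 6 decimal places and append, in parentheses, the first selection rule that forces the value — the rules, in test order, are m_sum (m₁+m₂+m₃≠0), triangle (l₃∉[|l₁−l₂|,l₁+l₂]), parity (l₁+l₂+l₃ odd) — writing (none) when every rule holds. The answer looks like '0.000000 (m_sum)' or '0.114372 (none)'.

0.150786 (none)

Rules hold: Σm=0, L=8 even, 2≤4≤4.
N = 3·7·9 = 189
Δ = 0!·2!·6!/9! = 1/252
Racah Σ t=0..0: t=0:+1/36 = 1/36
⇒ 3j(1 3 4; 0 0 0)² = 4/63, sgn +1
Racah Σ t=0..0: t=0:+1/96 = 1/96
⇒ 3j(1 3 4; -1 1 0)² = 1/42, sgn +1
4πI² = N·(3j₀)²·(3jₘ)² = 2/7
I = +1·√(0.285714/4π) = 0.15078601
No selection rule forces the value: the integral is nonzero (none).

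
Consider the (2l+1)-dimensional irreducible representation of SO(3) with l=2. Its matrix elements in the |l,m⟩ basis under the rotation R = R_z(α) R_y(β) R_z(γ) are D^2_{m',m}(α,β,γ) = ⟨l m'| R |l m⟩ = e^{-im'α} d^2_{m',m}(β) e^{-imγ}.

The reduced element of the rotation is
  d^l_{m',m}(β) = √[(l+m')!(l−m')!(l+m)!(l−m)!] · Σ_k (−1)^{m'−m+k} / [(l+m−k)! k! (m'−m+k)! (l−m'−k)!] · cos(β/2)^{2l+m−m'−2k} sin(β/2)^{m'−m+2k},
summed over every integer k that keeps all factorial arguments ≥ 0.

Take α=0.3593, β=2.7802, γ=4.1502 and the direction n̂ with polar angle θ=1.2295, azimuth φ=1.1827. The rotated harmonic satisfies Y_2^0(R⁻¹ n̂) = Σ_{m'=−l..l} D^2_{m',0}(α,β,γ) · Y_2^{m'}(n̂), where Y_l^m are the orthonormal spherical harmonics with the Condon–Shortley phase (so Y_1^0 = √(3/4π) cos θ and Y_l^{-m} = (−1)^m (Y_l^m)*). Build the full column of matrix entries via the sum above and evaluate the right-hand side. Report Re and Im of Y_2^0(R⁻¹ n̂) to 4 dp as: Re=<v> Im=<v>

Need the full column D^2_{m',0} for m'=−2..2 at α=0.3593, β=2.7802, γ=4.1502.
cos(β/2)=0.179715, sin(β/2)=0.983719
d^2_{-2,0}: single k=2 term ⇒ +0.076557;  D = +0.057627+0.050400i
d^2_{-1,0}: k∈[1..2] ⇒ +0.013986 -0.419056 = -0.405070;  D = -0.379203-0.142430i
d^2_{0,0}: k∈[0..2] ⇒ +0.001043 -0.125017 +0.936448 = +0.812475;  D = +0.812475+0.000000i
d^2_{1,0}: k∈[0..1] ⇒ -0.013986 +0.419056 = +0.405070;  D = +0.379203-0.142430i
d^2_{2,0}: single k=0 term ⇒ +0.076557;  D = +0.057627-0.050400i
Y_2^{m'}(θ=1.2295,φ=1.1827) and Σ D·Y over m':
  (+0.0576+0.0504i)·(-0.2448-0.2403i)  (-0.3792-0.1424i)·(+0.0922-0.2255i)  (+0.8125+0.0000i)·(-0.2094+0.0000i)  (+0.3792-0.1424i)·(-0.0922-0.2255i)  (+0.0576-0.0504i)·(-0.2448+0.2403i)
Y_2^0(R⁻¹ n̂) = -0.308294+0.000000i

Re=-0.3083 Im=0.0000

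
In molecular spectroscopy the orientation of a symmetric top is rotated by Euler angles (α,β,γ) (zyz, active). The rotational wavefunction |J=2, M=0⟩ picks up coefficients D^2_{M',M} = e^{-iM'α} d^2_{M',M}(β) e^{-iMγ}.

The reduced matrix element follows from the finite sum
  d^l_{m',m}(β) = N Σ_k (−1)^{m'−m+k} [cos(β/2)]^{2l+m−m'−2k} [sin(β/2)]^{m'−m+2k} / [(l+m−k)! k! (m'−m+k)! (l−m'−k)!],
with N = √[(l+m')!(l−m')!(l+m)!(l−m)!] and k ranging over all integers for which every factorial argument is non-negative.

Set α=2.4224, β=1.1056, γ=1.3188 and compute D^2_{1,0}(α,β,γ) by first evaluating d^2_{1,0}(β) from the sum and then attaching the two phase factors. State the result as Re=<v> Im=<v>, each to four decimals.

D^2_{1,0}(2.4224,1.1056,1.3188) = e^{-i·1·2.4224}·d^2_{1,0}(1.1056)·e^{-i·0·1.3188}. Compute d first:
c=cos(1.105600/2)=0.851058, s=sin(1.105600/2)=0.525072; N=√[6·1·2·2]=4.898979
Admissible k: 0..1 (factorial args all ≥0)
  k=0: (−1)^1·4.8990/(2)·0.8511^3·0.5251^1 = -0.792815
  k=1: (−1)^2·4.8990/(2)·0.8511^1·0.5251^3 = +0.301781
d^2_{1,0}(1.1056) = -0.792815 +0.301781 = -0.491034
D = (-0.752338-0.658777i)·(-0.491034)·(+1.000000+0.000000i) = +0.369423+0.323482i

Re=0.3694 Im=0.3235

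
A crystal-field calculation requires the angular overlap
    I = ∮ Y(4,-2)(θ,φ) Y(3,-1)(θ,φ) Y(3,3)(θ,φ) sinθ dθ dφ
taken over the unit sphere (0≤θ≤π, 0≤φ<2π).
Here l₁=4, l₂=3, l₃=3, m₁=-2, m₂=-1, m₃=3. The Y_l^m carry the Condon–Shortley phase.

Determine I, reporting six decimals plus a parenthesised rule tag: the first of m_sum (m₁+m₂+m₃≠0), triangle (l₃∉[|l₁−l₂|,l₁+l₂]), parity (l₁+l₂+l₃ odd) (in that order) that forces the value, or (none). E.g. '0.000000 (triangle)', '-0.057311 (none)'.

m-sum 0 ✓  L=10 even ✓  1≤3≤7 ✓
Π(2lᵢ+1) = 9×7×7 = 441
triangle coeff Δ(4,3,3) = 1/34650
Σ_t [1,3]: t=1:−1/72 t=2:+1/16 t=3:−1/72 = 5/144
(3j)²=2/77 [(4 3 3; 0 0 0)], sign=-1
Σ_t [2,2]: t=2:+1/192 = 1/192
(3j)²=3/77 [(4 3 3; -2 -1 3)], sign=+1
⇒ 4πI² = 54/121
I = (-1)√(54/121/(4π)) = -0.18845135
No selection rule forces the value: the integral is nonzero (none).

-0.188451 (none)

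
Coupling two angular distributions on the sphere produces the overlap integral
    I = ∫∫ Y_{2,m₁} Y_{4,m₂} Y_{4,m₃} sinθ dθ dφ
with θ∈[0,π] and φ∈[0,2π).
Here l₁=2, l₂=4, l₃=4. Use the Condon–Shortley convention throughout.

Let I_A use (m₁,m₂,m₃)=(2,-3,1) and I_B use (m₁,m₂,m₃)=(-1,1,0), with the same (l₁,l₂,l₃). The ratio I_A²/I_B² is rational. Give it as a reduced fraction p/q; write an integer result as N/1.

63/5

Shared (l₁,l₂,l₃)=(2,4,4): N and (l;000)² cancel in I_A²/I_B².
A: Δ = 2!·2!·6!/11! = 1/13860; Racah Σ t=0..0: t=0:+1/480 = 1/480; ⇒ 3j(2 4 4; 2 -3 1)² = 3/110, sgn -1
B: Δ = 2!·2!·6!/11! = 1/13860; Racah Σ t=1..2: t=1:−1/96 t=2:+1/72 = 1/288; ⇒ 3j(2 4 4; -1 1 0)² = 1/462, sgn +1
I_A²/I_B² = (3/110)/(1/462) = 63/5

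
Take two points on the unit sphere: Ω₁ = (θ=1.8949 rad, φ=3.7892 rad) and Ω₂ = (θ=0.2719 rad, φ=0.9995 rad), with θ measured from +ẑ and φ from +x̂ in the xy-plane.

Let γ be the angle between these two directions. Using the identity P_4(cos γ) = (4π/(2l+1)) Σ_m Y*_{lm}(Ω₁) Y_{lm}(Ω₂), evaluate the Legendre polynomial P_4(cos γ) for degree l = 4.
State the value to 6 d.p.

-0.353790

Expand P_4 via completeness: Σ_{m} conj(Y_{4,m}) at Ω₁ times Y_{4,m} at Ω₂ —
  [-4]  conj(Y_{4,-4})(Ω₁) = -0.304410+0.187123i ; Y_{4,-4}(Ω₂) = -0.001508+0.001739i ; Δ = +0.000134-0.000812i
  [-3]  conj(Y_{4,-3})(Ω₁) = -0.123421+0.316307i ; Y_{4,-3}(Ω₂) = -0.023116-0.003330i ; Δ = +0.003906-0.006901i
  [-2]  conj(Y_{4,-2})(Ω₁) = -0.023727-0.083909i ; Y_{4,-2}(Ω₂) = -0.055054-0.120614i ; Δ = -0.008814+0.007481i
  [-1]  conj(Y_{4,-1})(Ω₁) = -0.260839-0.197308i ; Y_{4,-1}(Ω₂) = +0.231296-0.359826i ; Δ = -0.131328+0.048220i
  [+0]  conj(Y_{4,0})(Ω₁) = +0.033586-0.000000i ; Y_{4,0}(Ω₂) = +0.560351+0.000000i ; Δ = +0.018820+0.000000i
  [+1]  conj(Y_{4,1})(Ω₁) = +0.260839-0.197308i ; Y_{4,1}(Ω₂) = -0.231296-0.359826i ; Δ = -0.131328-0.048220i
  [+2]  conj(Y_{4,2})(Ω₁) = -0.023727+0.083909i ; Y_{4,2}(Ω₂) = -0.055054+0.120614i ; Δ = -0.008814-0.007481i
  [+3]  conj(Y_{4,3})(Ω₁) = +0.123421+0.316307i ; Y_{4,3}(Ω₂) = +0.023116-0.003330i ; Δ = +0.003906+0.006901i
  [+4]  conj(Y_{4,4})(Ω₁) = -0.304410-0.187123i ; Y_{4,4}(Ω₂) = -0.001508-0.001739i ; Δ = +0.000134+0.000812i
Total Σ_m = -0.253383+0.000000i. Multiply by 1.396263: -0.353790+0.000000i. P_4(cos γ) = -0.353790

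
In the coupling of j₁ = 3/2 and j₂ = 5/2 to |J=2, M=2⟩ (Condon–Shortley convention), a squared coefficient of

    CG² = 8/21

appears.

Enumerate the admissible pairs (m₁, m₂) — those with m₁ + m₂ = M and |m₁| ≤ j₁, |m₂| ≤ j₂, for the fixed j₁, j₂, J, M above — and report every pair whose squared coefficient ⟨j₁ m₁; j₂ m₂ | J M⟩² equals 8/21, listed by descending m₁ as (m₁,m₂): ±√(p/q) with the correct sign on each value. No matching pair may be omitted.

Admissible pairs with m₁+m₂ = M = 2: (-1/2,5/2), (1/2,3/2), (3/2,1/2)
  (m₁,m₂)=(3/2,1/2): CG² = 1/7, CG = +√(1/7)
  (m₁,m₂)=(1/2,3/2): CG² = 8/21, CG = −√(8/21)   ← matches the target
  (m₁,m₂)=(-1/2,5/2): CG² = 10/21, CG = +√(10/21)
Pairs with CG² = 8/21: (1/2,3/2): −√(8/21)

(1/2,3/2): −√(8/21)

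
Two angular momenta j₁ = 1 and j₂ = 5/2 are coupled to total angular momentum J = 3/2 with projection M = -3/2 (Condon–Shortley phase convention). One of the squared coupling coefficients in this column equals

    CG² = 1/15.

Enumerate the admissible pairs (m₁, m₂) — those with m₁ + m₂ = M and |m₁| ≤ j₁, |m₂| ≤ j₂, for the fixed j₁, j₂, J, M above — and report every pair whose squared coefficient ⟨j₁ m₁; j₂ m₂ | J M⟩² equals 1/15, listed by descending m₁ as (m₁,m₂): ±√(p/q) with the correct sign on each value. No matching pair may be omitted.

(-1,-1/2): +√(1/15)

Admissible pairs with m₁+m₂ = M = -3/2: (-1,-1/2), (0,-3/2), (1,-5/2)
  (m₁,m₂)=(1,-5/2): CG² = 2/3, CG = +√(2/3)
  (m₁,m₂)=(0,-3/2): CG² = 4/15, CG = −√(4/15)
  (m₁,m₂)=(-1,-1/2): CG² = 1/15, CG = +√(1/15)   ← matches the target
Pairs with CG² = 1/15: (-1,-1/2): +√(1/15)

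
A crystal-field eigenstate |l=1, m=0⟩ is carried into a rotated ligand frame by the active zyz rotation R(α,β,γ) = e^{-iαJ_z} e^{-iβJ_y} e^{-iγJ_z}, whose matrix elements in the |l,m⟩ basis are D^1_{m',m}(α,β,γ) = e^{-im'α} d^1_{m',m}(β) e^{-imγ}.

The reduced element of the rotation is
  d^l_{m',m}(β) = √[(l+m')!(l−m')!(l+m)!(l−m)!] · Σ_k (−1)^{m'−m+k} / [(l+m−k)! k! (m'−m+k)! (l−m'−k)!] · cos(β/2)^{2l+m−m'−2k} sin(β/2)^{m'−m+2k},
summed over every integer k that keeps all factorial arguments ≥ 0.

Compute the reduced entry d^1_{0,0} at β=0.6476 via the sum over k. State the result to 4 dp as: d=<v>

d=0.7975

d^1_{0,0}(β=0.6476) via the finite sum:
With c≡cos(β/2)=0.948033 and s≡sin(β/2)=0.318171, N=[1·1·1·1]^{1/2}=1.000000
Admissible k: 0..1 (factorial args all ≥0)
  k=0: (−1)^0·1.0000/(1)·0.9480^2·0.3182^0 = +0.898767
  k=1: (−1)^1·1.0000/(1)·0.9480^0·0.3182^2 = -0.101233
d^1_{0,0}(0.6476) = +0.898767 -0.101233 = +0.797534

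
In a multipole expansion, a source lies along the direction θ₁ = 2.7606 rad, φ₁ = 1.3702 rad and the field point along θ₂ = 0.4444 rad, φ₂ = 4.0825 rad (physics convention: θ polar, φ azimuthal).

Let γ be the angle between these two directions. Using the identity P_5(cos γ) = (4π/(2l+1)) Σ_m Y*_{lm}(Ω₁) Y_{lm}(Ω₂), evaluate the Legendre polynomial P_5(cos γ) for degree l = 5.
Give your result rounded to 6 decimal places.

Summing Y*_{l m}(θ₁,φ₁)·Y_{l m}(θ₂,φ₂) over m ∈ [−5, 5]; prefactor 4π/(2·5+1) = 1.142397:
  term(m=-5) = 0.00001 - 0.00002j   from Y*(Ω₁)=0.00278 + 0.00177j, Y(Ω₂)=0.00005 - 0.00682j
  term(m=-4) = 0.00017 - 0.00117j   from Y*(Ω₁)=-0.01810 + 0.01873j, Y(Ω₂)=-0.03679 + 0.02638j
  term(m=-3) = -0.00584 - 0.02010j   from Y*(Ω₁)=-0.06802 - 0.09905j, Y(Ω₂)=0.16540 + 0.05461j
  term(m=-2) = -0.09212 - 0.10670j   from Y*(Ω₁)=0.31744 - 0.13466j, Y(Ω₂)=-0.12511 - 0.38920j
  term(m=-1) = -0.23926 - 0.10952j   from Y*(Ω₁)=0.10750 + 0.52868j, Y(Ω₂)=-0.28731 + 0.39414j
  term(m=+0) = 0.00332 + 0.00000j   from Y*(Ω₁)=-0.15867 + 0.00000j, Y(Ω₂)=-0.02093 + 0.00000j
  term(m=+1) = -0.23926 + 0.10952j   from Y*(Ω₁)=-0.10750 + 0.52868j, Y(Ω₂)=0.28731 + 0.39414j
  term(m=+2) = -0.09212 + 0.10670j   from Y*(Ω₁)=0.31744 + 0.13466j, Y(Ω₂)=-0.12511 + 0.38920j
  term(m=+3) = -0.00584 + 0.02010j   from Y*(Ω₁)=0.06802 - 0.09905j, Y(Ω₂)=-0.16540 + 0.05461j
  term(m=+4) = 0.00017 + 0.00117j   from Y*(Ω₁)=-0.01810 - 0.01873j, Y(Ω₂)=-0.03679 - 0.02638j
  term(m=+5) = 0.00001 + 0.00002j   from Y*(Ω₁)=-0.00278 + 0.00177j, Y(Ω₂)=-0.00005 - 0.00682j
Σ over m = -0.67076 - 0.00000j; ×(4π/11) → -0.76628 - 0.00000j. Real part: -0.766278

-0.766278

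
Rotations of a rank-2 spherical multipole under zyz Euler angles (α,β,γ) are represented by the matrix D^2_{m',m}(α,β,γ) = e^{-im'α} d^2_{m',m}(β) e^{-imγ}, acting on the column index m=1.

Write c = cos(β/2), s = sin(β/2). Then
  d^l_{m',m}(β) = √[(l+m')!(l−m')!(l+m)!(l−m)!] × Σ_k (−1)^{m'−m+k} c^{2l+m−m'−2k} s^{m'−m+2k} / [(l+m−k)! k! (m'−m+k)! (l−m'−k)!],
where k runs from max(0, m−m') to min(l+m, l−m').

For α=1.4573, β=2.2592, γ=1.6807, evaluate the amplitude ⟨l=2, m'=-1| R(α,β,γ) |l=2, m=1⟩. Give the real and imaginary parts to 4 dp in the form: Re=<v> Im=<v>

Re=-0.2158 Im=0.0490

First d^2_{-1,1}(β=2.2592), then the phase factors e^{-i(-1)α} and e^{-i(1)γ}:
Half-angle: c=0.427022, s=0.904241. N=√(1·6·6·1)=6.000000
k∈{2,3} keeps every argument non-negative
  k=2: (−1)^0·6.0000/(2)·0.4270^2·0.9042^2 = +0.447290
  k=3: (−1)^1·6.0000/(6)·0.4270^0·0.9042^4 = -0.668556
d^2_{-1,1}(2.2592) = +0.447290 -0.668556 = -0.221265
D = (+0.113253+0.993566i)·(-0.221265)·(-0.109683-0.993967i) = -0.215767+0.049021i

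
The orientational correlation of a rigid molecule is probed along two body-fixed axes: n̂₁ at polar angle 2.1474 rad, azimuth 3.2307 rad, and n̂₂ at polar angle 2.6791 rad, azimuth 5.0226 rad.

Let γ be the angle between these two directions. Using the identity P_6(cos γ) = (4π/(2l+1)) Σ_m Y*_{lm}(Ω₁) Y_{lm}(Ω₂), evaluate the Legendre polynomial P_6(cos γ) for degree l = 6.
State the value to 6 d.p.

Addition theorem: P_6(cos γ) = (4π/13) Σ_m Y*_{lm}(Ω₁) Y_{lm}(Ω₂), m = −6…6:
  [-6]  conj(Y_{6,-6})(Ω₁) = (0.144279, 0.085438) ; Y_{6,-6}(Ω₂) = (0.001092, 0.003652) ; Δ = (-0.000155, 0.000620)
  [-5]  conj(Y_{6,-5})(Ω₁) = (0.340870, 0.162787) ; Y_{6,-5}(Ω₂) = (-0.026477, -0.000523) ; Δ = (-0.008940, -0.004488)
  [-4]  conj(Y_{6,-4})(Ω₁) = (0.374770, 0.139539) ; Y_{6,-4}(Ω₂) = (0.035780, -0.104477) ; Δ = (0.027988, -0.034162)
  [-3]  conj(Y_{6,-3})(Ω₁) = (0.054369, 0.014890) ; Y_{6,-3}(Ω₂) = (0.241284, 0.179708) ; Δ = (0.010442, 0.013363)
  [-2]  conj(Y_{6,-2})(Ω₁) = (-0.323200, -0.058217) ; Y_{6,-2}(Ω₂) = (-0.408962, 0.292222) ; Δ = (0.149189, -0.070638)
  [-1]  conj(Y_{6,-1})(Ω₁) = (-0.187803, -0.016779) ; Y_{6,-1}(Ω₂) = (-0.107517, -0.335405) ; Δ = (0.014564, 0.064794)
  [+0]  conj(Y_{6,0})(Ω₁) = (0.282646, -0.000000) ; Y_{6,0}(Ω₂) = (-0.272502, 0.000000) ; Δ = (-0.077022, 0.000000)
  [+1]  conj(Y_{6,1})(Ω₁) = (0.187803, -0.016779) ; Y_{6,1}(Ω₂) = (0.107517, -0.335405) ; Δ = (0.014564, -0.064794)
  [+2]  conj(Y_{6,2})(Ω₁) = (-0.323200, 0.058217) ; Y_{6,2}(Ω₂) = (-0.408962, -0.292222) ; Δ = (0.149189, 0.070638)
  [+3]  conj(Y_{6,3})(Ω₁) = (-0.054369, 0.014890) ; Y_{6,3}(Ω₂) = (-0.241284, 0.179708) ; Δ = (0.010442, -0.013363)
  [+4]  conj(Y_{6,4})(Ω₁) = (0.374770, -0.139539) ; Y_{6,4}(Ω₂) = (0.035780, 0.104477) ; Δ = (0.027988, 0.034162)
  [+5]  conj(Y_{6,5})(Ω₁) = (-0.340870, 0.162787) ; Y_{6,5}(Ω₂) = (0.026477, -0.000523) ; Δ = (-0.008940, 0.004488)
  [+6]  conj(Y_{6,6})(Ω₁) = (0.144279, -0.085438) ; Y_{6,6}(Ω₂) = (0.001092, -0.003652) ; Δ = (-0.000155, -0.000620)
Accumulated sum (0.309157, -0.000000); after 4π/(2l+1) scaling, (0.298844, -0.000000) ⇒ P_6 = 0.298844

0.298844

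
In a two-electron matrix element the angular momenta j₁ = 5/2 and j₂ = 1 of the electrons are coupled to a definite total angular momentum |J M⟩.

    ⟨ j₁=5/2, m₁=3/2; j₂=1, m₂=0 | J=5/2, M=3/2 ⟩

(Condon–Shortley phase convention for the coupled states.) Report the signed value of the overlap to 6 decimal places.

+0.507093

√[6·1!4!1!/7! · 4!1!1!1!4!1!] = √(576/35)
  +(−1)^0/∏(0,1,1,1,3,0)! = 1/6  (running 1/6)
  +(−1)^1/∏(1,0,0,0,4,1)! = -1/24  (running 1/8)
⟨..|..⟩ = √(576/35)·(1/8) = +0.507093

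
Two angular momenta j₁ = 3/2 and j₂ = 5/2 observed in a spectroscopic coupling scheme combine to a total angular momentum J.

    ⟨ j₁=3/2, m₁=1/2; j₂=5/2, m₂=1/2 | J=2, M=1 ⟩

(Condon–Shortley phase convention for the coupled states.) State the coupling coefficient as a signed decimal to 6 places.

-0.545545  (= −√(25/84))

triangle: 2!·1!·3!/7! = 12/5040
(j±m)!: 2!·1!·3!·2!·3!·1! = 144
prefactor² = (2J+1)·Δ·N² = 12/7
  k=0: +1/(0!·2!·1!·3!·0!·0!) = 1/12
  k=1: −1/(1!·1!·0!·2!·1!·1!) = -1/2
Σ = -5/12  ⇒  CG² = 12/7·(-5/12)² = 25/84
CG = −√(25/84) = -0.545545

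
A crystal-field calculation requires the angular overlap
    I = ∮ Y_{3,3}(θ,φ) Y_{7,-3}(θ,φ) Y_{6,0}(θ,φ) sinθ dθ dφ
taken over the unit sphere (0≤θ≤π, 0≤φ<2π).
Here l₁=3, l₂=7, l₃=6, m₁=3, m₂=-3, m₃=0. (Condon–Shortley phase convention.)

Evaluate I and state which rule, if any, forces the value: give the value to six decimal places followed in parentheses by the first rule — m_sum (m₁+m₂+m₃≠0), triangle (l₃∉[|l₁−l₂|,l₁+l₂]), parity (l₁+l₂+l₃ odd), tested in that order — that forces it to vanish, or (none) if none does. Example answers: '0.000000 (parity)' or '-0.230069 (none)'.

Checks pass: Σm=0; 16 even; l₃=6∈[4,10].
(2·3+1)(2·7+1)(2·6+1) = 1365
Δ: 4! 2! 10! / 17! → 1/2042040
sum: t=1:−1/207360 t=2:+1/57600 t=3:−1/207360 = 1/129600
3j²(3 7 6; 0 0 0) = Δ·Π!·Σ² = 168/12155  (sign +1)
sum: t=0:+1/829440 = 1/829440
3j²(3 7 6; 3 -3 0) = Δ·Π!·Σ² = 225/9724  (sign +1)
combine: 4πI² = 1365·168/12155·225/9724 = 198450/454597
take √, sign +1: I = 0.18638345
No selection rule forces the value: the integral is nonzero (none).

0.186383 (none)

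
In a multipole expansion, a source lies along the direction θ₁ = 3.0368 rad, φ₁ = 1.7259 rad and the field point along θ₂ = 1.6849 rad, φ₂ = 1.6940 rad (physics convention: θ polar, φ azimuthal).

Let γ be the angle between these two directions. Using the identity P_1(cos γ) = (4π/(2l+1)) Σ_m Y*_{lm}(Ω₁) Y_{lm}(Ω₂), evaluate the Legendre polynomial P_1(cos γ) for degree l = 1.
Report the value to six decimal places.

Summing Y*_{l m}(θ₁,φ₁)·Y_{l m}(θ₂,φ₂) over m ∈ [−1, 1]; prefactor 4π/(2·1+1) = 4.188790:
  m=-1: Y*=-0.00558 + 0.03571j  Y=-0.04218 - 0.34065j  product 0.01240 + 0.00040j
  m=+0: Y*=-0.48592 + 0.00000j  Y=-0.05563 + 0.00000j  product 0.02703 + 0.00000j
  m=+1: Y*=0.00558 + 0.03571j  Y=0.04218 - 0.34065j  product 0.01240 - 0.00040j
Total Σ_m = 0.05183 + 0.00000j. Multiply by 4.188790: 0.21710 + 0.00000j. P_1(cos γ) = 0.217100

0.217100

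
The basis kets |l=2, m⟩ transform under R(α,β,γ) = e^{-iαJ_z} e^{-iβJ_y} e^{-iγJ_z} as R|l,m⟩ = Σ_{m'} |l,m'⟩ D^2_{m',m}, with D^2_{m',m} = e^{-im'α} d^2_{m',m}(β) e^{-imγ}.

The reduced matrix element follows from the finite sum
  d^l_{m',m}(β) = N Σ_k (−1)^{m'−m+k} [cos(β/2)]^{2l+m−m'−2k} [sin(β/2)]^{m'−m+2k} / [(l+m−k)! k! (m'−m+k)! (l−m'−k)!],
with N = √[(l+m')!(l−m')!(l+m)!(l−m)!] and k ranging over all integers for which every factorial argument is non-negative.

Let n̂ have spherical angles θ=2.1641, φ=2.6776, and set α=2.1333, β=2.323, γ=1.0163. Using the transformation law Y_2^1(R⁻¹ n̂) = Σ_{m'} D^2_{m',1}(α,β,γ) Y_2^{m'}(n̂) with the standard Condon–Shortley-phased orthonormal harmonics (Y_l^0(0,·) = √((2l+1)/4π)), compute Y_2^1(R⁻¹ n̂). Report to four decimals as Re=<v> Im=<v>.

Re=-0.2258 Im=-0.2023

Need the full column D^2_{m',1} for m'=−2..2 at α=2.1333, β=2.3230, γ=1.0163.
cos(β/2)=0.397964, sin(β/2)=0.917401
d^2_{-2,1}: single k=3 term ⇒ +0.614542;  D = -0.610914-0.066674i
d^2_{-1,1}: k∈[2..3] ⇒ +0.399878 -0.708332 = -0.308455;  D = -0.135221-0.277236i
d^2_{0,1}: k∈[1..2] ⇒ +0.141633 -0.752657 = -0.611023;  D = -0.321713+0.519471i
d^2_{1,1}: k∈[0..1] ⇒ +0.025083 -0.399878 = -0.374795;  D = +0.374783-0.003001i
d^2_{2,1}: single k=0 term ⇒ -0.115643;  D = -0.062455-0.097328i
Y_2^{m'}(θ=2.1641,φ=2.6776) and Σ D·Y over m':
  (-0.6109-0.0667i)·(+0.1592+0.2125i)  (-0.1352-0.2772i)·(+0.3203+0.1603i)  (-0.3217+0.5195i)·(-0.0196+0.0000i)  (+0.3748-0.0030i)·(-0.3203+0.1603i)  (-0.0625-0.0973i)·(+0.1592-0.2125i)
Y_2^1(R⁻¹ n̂) = -0.225800-0.202292i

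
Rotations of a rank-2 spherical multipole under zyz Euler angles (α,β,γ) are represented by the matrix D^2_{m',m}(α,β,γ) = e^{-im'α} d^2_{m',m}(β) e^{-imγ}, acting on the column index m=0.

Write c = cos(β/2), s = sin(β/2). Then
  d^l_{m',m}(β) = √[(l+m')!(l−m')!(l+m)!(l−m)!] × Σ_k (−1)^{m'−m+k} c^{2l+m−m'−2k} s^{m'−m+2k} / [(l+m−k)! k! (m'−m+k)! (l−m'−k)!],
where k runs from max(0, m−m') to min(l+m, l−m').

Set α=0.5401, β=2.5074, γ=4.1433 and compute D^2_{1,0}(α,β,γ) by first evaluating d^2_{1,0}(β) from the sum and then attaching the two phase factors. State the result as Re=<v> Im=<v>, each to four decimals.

D^2_{1,0}(0.5401,2.5074,4.1433) = e^{-i·1·0.5401}·d^2_{1,0}(2.5074)·e^{-i·0·4.1433}. Compute d first:
Half-angle: c=0.311809, s=0.950145. N=√(6·1·2·2)=4.898979
The bounds max(0,m−m')=0 and min(l+m,l−m')=1 give 2 terms
  k=0: (−1)^1·4.8990/(2)·0.3118^3·0.9501^1 = -0.070556
  k=1: (−1)^2·4.8990/(2)·0.3118^1·0.9501^3 = +0.655139
d^2_{1,0}(2.5074) = -0.070556 +0.655139 = +0.584584
Phases: e^{-i·(1)·0.5401}=+0.857657-0.514222i, e^{-i·(0)·4.1433}=+1.000000+0.000000i ⇒ D=+0.501372-0.300606i

Re=0.5014 Im=-0.3006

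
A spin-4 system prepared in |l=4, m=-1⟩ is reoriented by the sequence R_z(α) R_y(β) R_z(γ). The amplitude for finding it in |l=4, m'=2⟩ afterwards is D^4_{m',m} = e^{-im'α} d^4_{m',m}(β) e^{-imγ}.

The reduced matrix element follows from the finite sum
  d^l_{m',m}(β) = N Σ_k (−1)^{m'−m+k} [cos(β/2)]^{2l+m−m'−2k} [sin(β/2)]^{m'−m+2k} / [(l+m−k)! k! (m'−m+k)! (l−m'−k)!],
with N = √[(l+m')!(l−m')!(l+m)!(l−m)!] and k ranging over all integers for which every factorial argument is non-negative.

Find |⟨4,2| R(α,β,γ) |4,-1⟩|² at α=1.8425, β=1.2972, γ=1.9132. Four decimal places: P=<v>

P=0.0565

D^4_{2,-1}(1.8425,1.2972,1.9132) = e^{-i·2·1.8425}·d^4_{2,-1}(1.2972)·e^{-i·-1·1.9132}. Compute d first:
With c≡cos(β/2)=0.796930 and s≡sin(β/2)=0.604071, N=[720·2·6·120]^{1/2}=1018.233765
k∈{0,1,2} keeps every argument non-negative
  k=0: (−1)^3·1018.2338/(72)·0.7969^5·0.6041^3 = -1.002031
  k=1: (−1)^4·1018.2338/(48)·0.7969^3·0.6041^5 = +0.863591
  k=2: (−1)^5·1018.2338/(240)·0.7969^1·0.6041^7 = -0.099237
d^4_{2,-1}(1.2972) = -1.002031 +0.863591 -0.099237 = -0.237677
|D^4_{2,-1}|² = |d^4_{2,-1}(β)|² = (-0.237677)² = 0.056490 (the z-rotation phases have unit modulus)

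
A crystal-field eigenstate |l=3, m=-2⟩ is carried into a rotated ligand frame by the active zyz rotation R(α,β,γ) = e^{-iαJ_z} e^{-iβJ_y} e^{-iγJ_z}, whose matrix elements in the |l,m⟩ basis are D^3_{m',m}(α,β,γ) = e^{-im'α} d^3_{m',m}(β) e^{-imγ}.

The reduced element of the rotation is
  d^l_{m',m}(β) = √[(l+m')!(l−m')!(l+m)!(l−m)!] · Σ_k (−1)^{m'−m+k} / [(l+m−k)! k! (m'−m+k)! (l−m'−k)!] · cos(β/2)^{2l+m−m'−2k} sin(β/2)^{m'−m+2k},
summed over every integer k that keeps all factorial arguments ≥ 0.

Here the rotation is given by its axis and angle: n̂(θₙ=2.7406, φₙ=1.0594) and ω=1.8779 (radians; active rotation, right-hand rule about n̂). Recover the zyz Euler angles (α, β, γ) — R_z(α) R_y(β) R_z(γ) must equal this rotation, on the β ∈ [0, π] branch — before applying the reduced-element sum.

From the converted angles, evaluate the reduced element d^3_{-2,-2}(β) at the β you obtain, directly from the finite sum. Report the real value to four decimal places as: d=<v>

Axis–angle → zyz. n̂ = (sinθₙcosφₙ, sinθₙsinφₙ, cosθₙ) = (+0.191027, +0.340394, -0.920674), ω = 1.8779.
R = I cosω + sinω [n̂]ₓ + (1−cosω) n̂n̂ᵀ gives
  R = [-0.254777, +0.962280, +0.095428; -0.792917, -0.151404, -0.590219; -0.553508, -0.226041, +0.801582]
β = atan2(√(R₁₃²+R₂₃²), R₃₃) = 0.640859; α = atan2(R₂₃, R₁₃) mod 2π = 4.872684; γ = atan2(R₃₂, −R₃₁) mod 2π = 5.895477
d^3_{-2,-2}(β=0.6409) via the finite sum:
Half-angle: c=0.949100, s=0.314974. N=√(1·120·1·120)=120.000000
k∈{0,1} keeps every argument non-negative
  k=0: (−1)^0·120.0000/(120)·0.9491^6·0.3150^0 = +0.730924
  k=1: (−1)^1·120.0000/(24)·0.9491^4·0.3150^2 = -0.402502
d^3_{-2,-2}(0.6409) = +0.730924 -0.402502 = +0.328422

d=0.3284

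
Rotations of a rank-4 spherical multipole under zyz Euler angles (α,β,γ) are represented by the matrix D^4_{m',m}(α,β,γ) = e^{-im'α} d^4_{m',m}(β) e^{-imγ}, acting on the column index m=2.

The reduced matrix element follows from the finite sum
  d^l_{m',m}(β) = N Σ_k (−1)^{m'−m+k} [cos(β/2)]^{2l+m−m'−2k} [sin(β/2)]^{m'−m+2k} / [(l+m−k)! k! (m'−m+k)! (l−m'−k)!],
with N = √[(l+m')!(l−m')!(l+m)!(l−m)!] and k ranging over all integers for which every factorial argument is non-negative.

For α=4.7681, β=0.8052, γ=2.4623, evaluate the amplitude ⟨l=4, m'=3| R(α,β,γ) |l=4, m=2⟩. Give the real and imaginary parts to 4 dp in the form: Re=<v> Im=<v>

Split into d^4_{3,2}(β=0.8052) × two z-phases.
c=cos(0.805200/2)=0.920045, s=sin(0.805200/2)=0.391812; N=√[5040·1·720·2]=2693.993318
Admissible k: 0..1 (factorial args all ≥0)
  k=0: (−1)^1·2693.9933/(720)·0.9200^7·0.3918^1 = -0.818100
  k=1: (−1)^2·2693.9933/(240)·0.9200^5·0.3918^3 = +0.445107
d^4_{3,2}(0.8052) = -0.818100 +0.445107 = -0.372993
D = (-0.166356-0.986066i)·(-0.372993)·(+0.210622+0.977568i) = -0.346476+0.138124i

Re=-0.3465 Im=0.1381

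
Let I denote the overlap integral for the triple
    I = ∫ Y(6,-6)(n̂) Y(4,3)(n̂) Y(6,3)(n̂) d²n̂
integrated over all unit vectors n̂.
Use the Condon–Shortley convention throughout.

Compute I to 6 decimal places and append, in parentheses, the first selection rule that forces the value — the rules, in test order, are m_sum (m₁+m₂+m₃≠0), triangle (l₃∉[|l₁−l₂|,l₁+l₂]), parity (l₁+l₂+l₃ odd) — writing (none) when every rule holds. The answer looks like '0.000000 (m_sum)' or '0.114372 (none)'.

m-sum 0 ✓  L=16 even ✓  2≤6≤10 ✓
Π(2lᵢ+1) = 13×9×13 = 1521
triangle coeff Δ(6,4,6) = 1/15315300
Σ_t [0,4]: t=0:+1/829440 t=1:−1/25920 t=2:+1/9216 t=3:−1/25920 t=4:+1/829440 = 7/207360
(3j)²=28/2431 [(6 4 6; 0 0 0)], sign=+1
Σ_t [4,4]: t=4:+1/5806080 = 1/5806080
(3j)²=9/884 [(6 4 6; -6 3 3)], sign=-1
⇒ 4πI² = 567/3179
I = (-1)√(567/3179/(4π)) = -0.11913554
No selection rule forces the value: the integral is nonzero (none).

-0.119136 (none)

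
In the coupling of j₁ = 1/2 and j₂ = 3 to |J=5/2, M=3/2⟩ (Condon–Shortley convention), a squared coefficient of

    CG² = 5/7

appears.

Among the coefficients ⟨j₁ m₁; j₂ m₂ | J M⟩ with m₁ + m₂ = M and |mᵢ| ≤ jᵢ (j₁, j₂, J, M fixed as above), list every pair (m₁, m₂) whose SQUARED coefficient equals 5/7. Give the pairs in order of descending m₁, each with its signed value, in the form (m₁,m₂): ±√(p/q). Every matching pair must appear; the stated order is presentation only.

Admissible pairs with m₁+m₂ = M = 3/2: (-1/2,2), (1/2,1)
  (m₁,m₂)=(1/2,1): CG² = 2/7, CG = +√(2/7)
  (m₁,m₂)=(-1/2,2): CG² = 5/7, CG = −√(5/7)   ← matches the target
Pairs with CG² = 5/7: (-1/2,2): −√(5/7)

(-1/2,2): −√(5/7)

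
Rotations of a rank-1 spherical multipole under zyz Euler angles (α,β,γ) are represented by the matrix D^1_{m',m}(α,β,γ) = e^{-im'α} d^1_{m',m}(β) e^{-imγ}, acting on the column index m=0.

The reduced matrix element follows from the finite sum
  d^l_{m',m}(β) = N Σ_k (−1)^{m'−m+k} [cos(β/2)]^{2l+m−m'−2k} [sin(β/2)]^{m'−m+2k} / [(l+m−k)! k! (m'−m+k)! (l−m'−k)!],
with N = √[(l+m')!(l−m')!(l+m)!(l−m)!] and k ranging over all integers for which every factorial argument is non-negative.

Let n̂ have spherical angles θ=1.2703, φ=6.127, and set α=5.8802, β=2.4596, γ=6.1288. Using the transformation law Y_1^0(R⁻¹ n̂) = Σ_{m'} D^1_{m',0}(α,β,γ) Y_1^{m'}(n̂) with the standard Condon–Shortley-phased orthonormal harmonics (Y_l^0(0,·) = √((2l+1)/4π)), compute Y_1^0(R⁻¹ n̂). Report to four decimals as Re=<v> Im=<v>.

Re=0.1730 Im=0.0000

Need the full column D^1_{m',0} for m'=−1..1 at α=5.8802, β=2.4596, γ=6.1288.
cos(β/2)=0.334426, sin(β/2)=0.942422
d^1_{-1,0}: single k=1 term ⇒ +0.445719;  D = +0.410014-0.174796i
d^1_{0,0}: k∈[0..1] ⇒ +0.111841 -0.888159 = -0.776318;  D = -0.776318+0.000000i
d^1_{1,0}: single k=0 term ⇒ -0.445719;  D = -0.410014-0.174796i
Y_1^{m'}(θ=1.2703,φ=6.127) and Σ D·Y over m':
  (+0.4100-0.1748i)·(+0.3260+0.0513i)  (-0.7763+0.0000i)·(+0.1446+0.0000i)  (-0.4100-0.1748i)·(-0.3260+0.0513i)
Y_1^0(R⁻¹ n̂) = +0.172997+0.000000i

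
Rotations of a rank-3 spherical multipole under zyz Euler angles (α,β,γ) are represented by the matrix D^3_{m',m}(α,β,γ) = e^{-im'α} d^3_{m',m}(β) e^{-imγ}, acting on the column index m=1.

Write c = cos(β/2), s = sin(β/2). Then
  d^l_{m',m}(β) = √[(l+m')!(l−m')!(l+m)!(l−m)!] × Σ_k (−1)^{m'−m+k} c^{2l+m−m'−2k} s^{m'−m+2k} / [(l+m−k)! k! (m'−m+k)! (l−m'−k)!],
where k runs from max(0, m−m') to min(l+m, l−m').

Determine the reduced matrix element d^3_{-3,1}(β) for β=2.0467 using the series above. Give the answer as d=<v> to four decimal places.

d=0.5578

d^3_{-3,1}(β=2.0467) via the finite sum:
Half-angle: c=0.520508, s=0.853857. N=√(1·720·24·2)=185.903201
k: max(0,(1)−(-3))=4 … min(3+(1),3−(-3))=4
  k=4: (−1)^0·185.9032/(48)·0.5205^2·0.8539^4 = +0.557752
d^3_{-3,1}(2.0467) = +0.557752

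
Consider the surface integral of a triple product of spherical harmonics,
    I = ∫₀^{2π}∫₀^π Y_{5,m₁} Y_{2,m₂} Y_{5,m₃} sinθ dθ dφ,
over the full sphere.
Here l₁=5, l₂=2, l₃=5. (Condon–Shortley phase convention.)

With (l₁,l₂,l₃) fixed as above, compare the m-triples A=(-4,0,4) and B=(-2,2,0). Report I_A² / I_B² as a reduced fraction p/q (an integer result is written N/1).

Same 5,2,5: normalisation and zero-m 3j drop out of the ratio.
A: Δ: 2! 8! 2! / 13! → 1/38610; sum: t=1:−1/40320 t=2:+1/20160 = 1/40320; 3j²(5 2 5; -4 0 4) = Δ·Π!·Σ² = 6/715  (sign -1)
B: Δ: 2! 8! 2! / 13! → 1/38610; sum: t=2:+1/2880 = 1/2880; 3j²(5 2 5; -2 2 0) = Δ·Π!·Σ² = 14/429  (sign -1)
I_A²/I_B² = (6/715)/(14/429) = 9/35

9/35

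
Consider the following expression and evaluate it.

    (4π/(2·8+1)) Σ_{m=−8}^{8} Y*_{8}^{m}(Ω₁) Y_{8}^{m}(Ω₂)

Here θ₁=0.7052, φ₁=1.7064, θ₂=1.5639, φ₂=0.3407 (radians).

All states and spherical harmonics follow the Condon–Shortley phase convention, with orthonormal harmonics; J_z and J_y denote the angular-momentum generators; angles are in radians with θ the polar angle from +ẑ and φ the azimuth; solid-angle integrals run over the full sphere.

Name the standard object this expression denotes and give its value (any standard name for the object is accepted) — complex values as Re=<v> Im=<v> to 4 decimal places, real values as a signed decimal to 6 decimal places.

This sum is the spherical-harmonic addition theorem: it equals the Legendre polynomial P_l(cos γ) of the angle γ between the two directions.
Addition theorem: P_8(cos γ) = (4π/17) Σ_m Y*_{lm}(Ω₁) Y_{lm}(Ω₂), m = −8…8:
  m=-8: (+0.007501+0.014201i) × (-0.471381-0.208244i) = -0.000579-0.008256i  (running Σ = -0.000579-0.008256i)
  m=-7: (+0.061356-0.043948i) × (-0.010336-0.009759i) = -0.001063-0.000145i  (running Σ = -0.001642-0.008401i)
  m=-6: (-0.147608-0.156184i) × (+0.171468+0.334732i) = +0.026970-0.076190i  (running Σ = +0.025328-0.084591i)
  m=-5: (-0.253210+0.314394i) × (+0.002225+0.016669i) = -0.005804-0.003521i  (running Σ = +0.019524-0.088112i)
  m=-4: (+0.397845+0.239788i) × (+0.069764-0.330560i) = +0.107019-0.114783i  (running Σ = +0.126543-0.202895i)
  m=-3: (+0.074310-0.172476i) × (+0.009421-0.015411i) = -0.001958-0.002770i  (running Σ = +0.124585-0.205665i)
  m=-2: (+0.269724+0.074999i) × (-0.250116+0.202839i) = -0.082675+0.035952i  (running Σ = +0.041910-0.169713i)
  m=-1: (+0.045910-0.336480i) × (-0.017531+0.006215i) = +0.001286+0.006184i  (running Σ = +0.043197-0.163528i)
  m=0: (+0.182007-0.000000i) × (+0.317493+0.000000i) = +0.057786+0.000000i  (running Σ = +0.100983-0.163528i)
  m=1: (-0.045910-0.336480i) × (+0.017531+0.006215i) = +0.001286-0.006184i  (running Σ = +0.102269-0.169713i)
  m=2: (+0.269724-0.074999i) × (-0.250116-0.202839i) = -0.082675-0.035952i  (running Σ = +0.019594-0.205665i)
  m=3: (-0.074310-0.172476i) × (-0.009421-0.015411i) = -0.001958+0.002770i  (running Σ = +0.017636-0.202895i)
  m=4: (+0.397845-0.239788i) × (+0.069764+0.330560i) = +0.107019+0.114783i  (running Σ = +0.124656-0.088112i)
  m=5: (+0.253210+0.314394i) × (-0.002225+0.016669i) = -0.005804+0.003521i  (running Σ = +0.118851-0.084591i)
  m=6: (-0.147608+0.156184i) × (+0.171468-0.334732i) = +0.026970+0.076190i  (running Σ = +0.145821-0.008401i)
  m=7: (-0.061356-0.043948i) × (+0.010336-0.009759i) = -0.001063+0.000145i  (running Σ = +0.144758-0.008256i)
  m=8: (+0.007501-0.014201i) × (-0.471381+0.208244i) = -0.000579+0.008256i  (running Σ = +0.144179-0.000000i)
Accumulated sum +0.144179-0.000000i; after 4π/(2l+1) scaling, +0.106577-0.000000i ⇒ P_8 = 0.106577

Legendre polynomial (addition theorem), +0.106577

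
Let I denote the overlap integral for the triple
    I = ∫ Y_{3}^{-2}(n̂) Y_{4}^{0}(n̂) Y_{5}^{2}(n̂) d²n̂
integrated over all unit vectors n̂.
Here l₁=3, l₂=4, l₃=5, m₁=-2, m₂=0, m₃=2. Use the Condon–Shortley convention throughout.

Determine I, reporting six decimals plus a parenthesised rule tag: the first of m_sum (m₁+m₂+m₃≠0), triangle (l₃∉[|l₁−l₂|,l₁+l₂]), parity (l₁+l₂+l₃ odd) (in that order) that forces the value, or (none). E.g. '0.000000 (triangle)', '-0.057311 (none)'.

-0.065427 (none)

m-sum 0 ✓  L=12 even ✓  1≤5≤7 ✓
Π(2lᵢ+1) = 7×9×11 = 693
triangle coeff Δ(3,4,5) = 1/180180
Σ_t [0,2]: t=0:+1/576 t=1:−1/144 t=2:+1/576 = -1/288
(3j)²=20/1001 [(3 4 5; 0 0 0)], sign=+1
Σ_t [1,2]: t=1:−1/864 t=2:+1/576 = 1/1728
(3j)²=5/1287 [(3 4 5; -2 0 2)], sign=-1
⇒ 4πI² = 100/1859
I = (-1)√(100/1859/(4π)) = -0.06542675
No selection rule forces the value: the integral is nonzero (none).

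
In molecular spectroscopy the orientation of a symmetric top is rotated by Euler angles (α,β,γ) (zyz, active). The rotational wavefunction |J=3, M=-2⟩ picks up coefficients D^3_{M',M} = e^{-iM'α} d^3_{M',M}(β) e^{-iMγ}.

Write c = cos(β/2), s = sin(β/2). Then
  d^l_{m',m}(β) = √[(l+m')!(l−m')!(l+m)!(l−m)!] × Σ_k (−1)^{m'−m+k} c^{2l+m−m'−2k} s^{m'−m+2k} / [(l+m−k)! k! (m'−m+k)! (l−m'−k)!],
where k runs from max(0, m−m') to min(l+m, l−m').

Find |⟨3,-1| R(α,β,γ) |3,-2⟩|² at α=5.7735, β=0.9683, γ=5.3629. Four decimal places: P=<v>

P=0.1276

D^3_{-1,-2}(5.7735,0.9683,5.3629) = e^{-i·-1·5.7735}·d^3_{-1,-2}(0.9683)·e^{-i·-2·5.3629}. Compute d first:
c=cos(0.968300/2)=0.885071, s=sin(0.968300/2)=0.465456; N=√[2·24·1·120]=75.894664
k: max(0,(-2)−(-1))=0 … min(3+(-2),3−(-1))=1
  k=0: (−1)^1·75.8947/(24)·0.8851^5·0.4655^1 = -0.799409
  k=1: (−1)^2·75.8947/(12)·0.8851^3·0.4655^3 = +0.442182
d^3_{-1,-2}(0.9683) = -0.799409 +0.442182 = -0.357228
|D^3_{-1,-2}|² = |d^3_{-1,-2}(β)|² = (-0.357228)² = 0.127612 (the z-rotation phases have unit modulus)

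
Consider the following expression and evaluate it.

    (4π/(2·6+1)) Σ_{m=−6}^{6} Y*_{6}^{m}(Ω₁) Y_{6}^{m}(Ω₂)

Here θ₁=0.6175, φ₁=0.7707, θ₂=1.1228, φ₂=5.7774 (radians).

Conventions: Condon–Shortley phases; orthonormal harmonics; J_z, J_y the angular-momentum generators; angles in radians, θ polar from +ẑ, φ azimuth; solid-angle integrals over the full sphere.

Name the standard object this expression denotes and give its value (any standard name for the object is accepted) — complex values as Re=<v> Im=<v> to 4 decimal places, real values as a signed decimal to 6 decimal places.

This sum is the spherical-harmonic addition theorem: it equals the Legendre polynomial P_l(cos γ) of the angle γ between the two directions.
Expand P_6 via completeness: Σ_{m} conj(Y_{6,m}) at Ω₁ times Y_{6,m} at Ω₂ —
  m=-6: (-0.00160 - 0.01813j) × (-0.25751 + 0.02763j) = 0.00091 + 0.00462j  (running Σ = 0.00091 + 0.00462j)
  m=-5: (-0.06722 - 0.05800j) × (-0.35275 + 0.24795j) = 0.03809 + 0.00379j  (running Σ = 0.03901 + 0.00842j)
  m=-4: (-0.25267 + 0.01487j) × (-0.10949 + 0.22531j) = 0.02431 - 0.05856j  (running Σ = 0.06332 - 0.05014j)
  m=-3: (-0.30018 + 0.32790j) × (-0.01033 - 0.19312j) = 0.06642 + 0.05458j  (running Σ = 0.12974 + 0.00444j)
  m=-2: (0.01161 + 0.39478j) × (-0.17063 - 0.27263j) = 0.10565 - 0.07053j  (running Σ = 0.23539 - 0.06608j)
  m=-1: (-0.05022 - 0.04876j) × (0.07498 + 0.04153j) = -0.00174 - 0.00574j  (running Σ = 0.23365 - 0.07182j)
  m=0: (-0.41585 + 0.00000j) × (0.32658 + 0.00000j) = -0.13581 + 0.00000j  (running Σ = 0.09784 - 0.07182j)
  m=1: (0.05022 - 0.04876j) × (-0.07498 + 0.04153j) = -0.00174 + 0.00574j  (running Σ = 0.09610 - 0.06608j)
  m=2: (0.01161 - 0.39478j) × (-0.17063 + 0.27263j) = 0.10565 + 0.07053j  (running Σ = 0.20175 + 0.00444j)
  m=3: (0.30018 + 0.32790j) × (0.01033 - 0.19312j) = 0.06642 - 0.05458j  (running Σ = 0.26817 - 0.05014j)
  m=4: (-0.25267 - 0.01487j) × (-0.10949 - 0.22531j) = 0.02431 + 0.05856j  (running Σ = 0.29248 + 0.00842j)
  m=5: (0.06722 - 0.05800j) × (0.35275 + 0.24795j) = 0.03809 - 0.00379j  (running Σ = 0.33058 + 0.00462j)
  m=6: (-0.00160 + 0.01813j) × (-0.25751 - 0.02763j) = 0.00091 - 0.00462j  (running Σ = 0.33149 + 0.00000j)
Σ over m = 0.33149 + 0.00000j; ×(4π/13) → 0.32043 + 0.00000j. Real part: 0.320434

Legendre polynomial (addition theorem), +0.320434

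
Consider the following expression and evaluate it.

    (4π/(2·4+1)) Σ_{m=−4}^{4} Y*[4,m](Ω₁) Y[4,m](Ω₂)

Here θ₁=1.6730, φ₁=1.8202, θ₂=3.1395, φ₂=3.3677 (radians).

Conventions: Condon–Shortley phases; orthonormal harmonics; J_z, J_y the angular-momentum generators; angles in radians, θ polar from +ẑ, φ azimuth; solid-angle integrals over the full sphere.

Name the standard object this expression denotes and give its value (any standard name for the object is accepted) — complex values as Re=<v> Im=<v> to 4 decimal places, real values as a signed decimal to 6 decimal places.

This sum is the spherical-harmonic addition theorem: it equals the Legendre polynomial P_l(cos γ) of the angle γ between the two directions.
Summing Y*_{l m}(θ₁,φ₁)·Y_{l m}(θ₂,φ₂) over m ∈ [−4, 4]; prefactor 4π/(2·4+1) = 1.396263:
  term(m=-4) = (0.000000, 0.000000)   from Y*(Ω₁)=(0.235019, 0.364107), Y(Ω₂)=(0.000000, -0.000000)
  term(m=-3) = (-0.000000, 0.000000)   from Y*(Ω₁)=(-0.085527, 0.092137), Y(Ω₂)=(0.000000, -0.000000)
  term(m=-2) = (0.000003, 0.000000)   from Y*(Ω₁)=(0.269523, 0.146824), Y(Ω₂)=(0.000008, -0.000004)
  term(m=-1) = (-0.000013, 0.000556)   from Y*(Ω₁)=(-0.034691, 0.136199), Y(Ω₂)=(0.003859, -0.000888)
  term(m=+0) = (0.240952, 0.000000)   from Y*(Ω₁)=(0.284723, -0.000000), Y(Ω₂)=(0.846266, 0.000000)
  term(m=+1) = (-0.000013, -0.000556)   from Y*(Ω₁)=(0.034691, 0.136199), Y(Ω₂)=(-0.003859, -0.000888)
  term(m=+2) = (0.000003, -0.000000)   from Y*(Ω₁)=(0.269523, -0.146824), Y(Ω₂)=(0.000008, 0.000004)
  term(m=+3) = (-0.000000, -0.000000)   from Y*(Ω₁)=(0.085527, 0.092137), Y(Ω₂)=(-0.000000, -0.000000)
  term(m=+4) = (0.000000, -0.000000)   from Y*(Ω₁)=(0.235019, -0.364107), Y(Ω₂)=(0.000000, 0.000000)
Σ over m = (0.240931, 0.000000); ×(4π/9) → (0.336403, 0.000000). Real part: 0.336403

Legendre polynomial (addition theorem), +0.336403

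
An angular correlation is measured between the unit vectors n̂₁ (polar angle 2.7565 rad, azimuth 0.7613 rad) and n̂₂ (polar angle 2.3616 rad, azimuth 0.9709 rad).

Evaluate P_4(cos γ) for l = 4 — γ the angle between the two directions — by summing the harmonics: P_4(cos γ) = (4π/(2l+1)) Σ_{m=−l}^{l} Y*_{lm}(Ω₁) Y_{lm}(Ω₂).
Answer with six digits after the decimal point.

Expand P_4 via completeness: Σ_{m} conj(Y_{4,m}) at Ω₁ times Y_{4,m} at Ω₂ —
  m=-4: (-0.00877 + 0.00085j) × (-0.07980 + 0.07315j) = 0.00064 - 0.00071j  (running Σ = 0.00064 - 0.00071j)
  m=-3: (0.04022 - 0.04651j) × (0.30144 + 0.07023j) = 0.01539 - 0.01119j  (running Σ = 0.01603 - 0.01190j)
  m=-2: (0.01140 + 0.23632j) × (-0.15223 - 0.39133j) = 0.09074 - 0.04044j  (running Σ = 0.10677 - 0.05234j)
  m=-1: (-0.35915 - 0.34225j) × (-0.07182 + 0.10500j) = 0.06173 - 0.01313j  (running Σ = 0.16851 - 0.06547j)
  m=0: (0.32292 + 0.00000j) × (-0.34084 + 0.00000j) = -0.11006 + 0.00000j  (running Σ = 0.05844 - 0.06547j)
  m=1: (0.35915 - 0.34225j) × (0.07182 + 0.10500j) = 0.06173 + 0.01313j  (running Σ = 0.12018 - 0.05234j)
  m=2: (0.01140 - 0.23632j) × (-0.15223 + 0.39133j) = 0.09074 + 0.04044j  (running Σ = 0.21092 - 0.01190j)
  m=3: (-0.04022 - 0.04651j) × (-0.30144 + 0.07023j) = 0.01539 + 0.01119j  (running Σ = 0.22631 - 0.00071j)
  m=4: (-0.00877 - 0.00085j) × (-0.07980 - 0.07315j) = 0.00064 + 0.00071j  (running Σ = 0.22695 - 0.00000j)
Σ over m = 0.22695 - 0.00000j; ×(4π/9) → 0.31688 - 0.00000j. Real part: 0.316881

0.316881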